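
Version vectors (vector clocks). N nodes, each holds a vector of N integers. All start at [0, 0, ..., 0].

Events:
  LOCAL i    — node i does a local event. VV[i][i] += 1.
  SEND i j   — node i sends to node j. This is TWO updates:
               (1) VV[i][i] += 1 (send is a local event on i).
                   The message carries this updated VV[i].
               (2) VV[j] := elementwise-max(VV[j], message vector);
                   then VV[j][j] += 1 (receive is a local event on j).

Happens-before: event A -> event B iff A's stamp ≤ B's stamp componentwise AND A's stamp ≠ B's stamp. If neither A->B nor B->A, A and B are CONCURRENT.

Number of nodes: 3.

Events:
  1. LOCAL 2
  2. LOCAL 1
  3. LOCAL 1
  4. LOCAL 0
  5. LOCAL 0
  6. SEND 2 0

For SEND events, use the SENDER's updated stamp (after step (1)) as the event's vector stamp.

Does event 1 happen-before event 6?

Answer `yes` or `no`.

Initial: VV[0]=[0, 0, 0]
Initial: VV[1]=[0, 0, 0]
Initial: VV[2]=[0, 0, 0]
Event 1: LOCAL 2: VV[2][2]++ -> VV[2]=[0, 0, 1]
Event 2: LOCAL 1: VV[1][1]++ -> VV[1]=[0, 1, 0]
Event 3: LOCAL 1: VV[1][1]++ -> VV[1]=[0, 2, 0]
Event 4: LOCAL 0: VV[0][0]++ -> VV[0]=[1, 0, 0]
Event 5: LOCAL 0: VV[0][0]++ -> VV[0]=[2, 0, 0]
Event 6: SEND 2->0: VV[2][2]++ -> VV[2]=[0, 0, 2], msg_vec=[0, 0, 2]; VV[0]=max(VV[0],msg_vec) then VV[0][0]++ -> VV[0]=[3, 0, 2]
Event 1 stamp: [0, 0, 1]
Event 6 stamp: [0, 0, 2]
[0, 0, 1] <= [0, 0, 2]? True. Equal? False. Happens-before: True

Answer: yes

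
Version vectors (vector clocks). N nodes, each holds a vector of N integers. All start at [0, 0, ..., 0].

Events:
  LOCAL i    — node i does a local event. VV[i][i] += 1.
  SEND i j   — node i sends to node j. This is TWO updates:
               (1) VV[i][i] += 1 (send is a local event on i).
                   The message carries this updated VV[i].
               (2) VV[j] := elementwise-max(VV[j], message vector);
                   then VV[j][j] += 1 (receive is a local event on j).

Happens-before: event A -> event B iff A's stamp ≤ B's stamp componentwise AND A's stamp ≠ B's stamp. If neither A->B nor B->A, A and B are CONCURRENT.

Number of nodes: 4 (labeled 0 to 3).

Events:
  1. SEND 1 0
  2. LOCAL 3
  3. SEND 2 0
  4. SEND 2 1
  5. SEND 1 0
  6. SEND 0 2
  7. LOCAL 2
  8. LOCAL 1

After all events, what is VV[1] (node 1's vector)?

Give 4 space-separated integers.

Initial: VV[0]=[0, 0, 0, 0]
Initial: VV[1]=[0, 0, 0, 0]
Initial: VV[2]=[0, 0, 0, 0]
Initial: VV[3]=[0, 0, 0, 0]
Event 1: SEND 1->0: VV[1][1]++ -> VV[1]=[0, 1, 0, 0], msg_vec=[0, 1, 0, 0]; VV[0]=max(VV[0],msg_vec) then VV[0][0]++ -> VV[0]=[1, 1, 0, 0]
Event 2: LOCAL 3: VV[3][3]++ -> VV[3]=[0, 0, 0, 1]
Event 3: SEND 2->0: VV[2][2]++ -> VV[2]=[0, 0, 1, 0], msg_vec=[0, 0, 1, 0]; VV[0]=max(VV[0],msg_vec) then VV[0][0]++ -> VV[0]=[2, 1, 1, 0]
Event 4: SEND 2->1: VV[2][2]++ -> VV[2]=[0, 0, 2, 0], msg_vec=[0, 0, 2, 0]; VV[1]=max(VV[1],msg_vec) then VV[1][1]++ -> VV[1]=[0, 2, 2, 0]
Event 5: SEND 1->0: VV[1][1]++ -> VV[1]=[0, 3, 2, 0], msg_vec=[0, 3, 2, 0]; VV[0]=max(VV[0],msg_vec) then VV[0][0]++ -> VV[0]=[3, 3, 2, 0]
Event 6: SEND 0->2: VV[0][0]++ -> VV[0]=[4, 3, 2, 0], msg_vec=[4, 3, 2, 0]; VV[2]=max(VV[2],msg_vec) then VV[2][2]++ -> VV[2]=[4, 3, 3, 0]
Event 7: LOCAL 2: VV[2][2]++ -> VV[2]=[4, 3, 4, 0]
Event 8: LOCAL 1: VV[1][1]++ -> VV[1]=[0, 4, 2, 0]
Final vectors: VV[0]=[4, 3, 2, 0]; VV[1]=[0, 4, 2, 0]; VV[2]=[4, 3, 4, 0]; VV[3]=[0, 0, 0, 1]

Answer: 0 4 2 0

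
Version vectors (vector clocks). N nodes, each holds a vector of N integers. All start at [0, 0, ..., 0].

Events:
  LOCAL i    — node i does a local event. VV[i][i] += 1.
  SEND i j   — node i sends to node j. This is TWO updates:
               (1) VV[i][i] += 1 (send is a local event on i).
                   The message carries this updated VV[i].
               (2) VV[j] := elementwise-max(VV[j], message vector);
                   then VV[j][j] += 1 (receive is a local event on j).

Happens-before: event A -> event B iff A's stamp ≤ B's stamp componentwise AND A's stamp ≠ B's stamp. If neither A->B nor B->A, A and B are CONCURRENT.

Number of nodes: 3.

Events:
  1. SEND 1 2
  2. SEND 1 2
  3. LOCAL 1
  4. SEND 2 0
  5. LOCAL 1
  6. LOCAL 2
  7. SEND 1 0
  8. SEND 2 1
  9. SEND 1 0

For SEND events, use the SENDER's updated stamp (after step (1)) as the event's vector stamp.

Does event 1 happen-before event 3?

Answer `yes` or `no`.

Initial: VV[0]=[0, 0, 0]
Initial: VV[1]=[0, 0, 0]
Initial: VV[2]=[0, 0, 0]
Event 1: SEND 1->2: VV[1][1]++ -> VV[1]=[0, 1, 0], msg_vec=[0, 1, 0]; VV[2]=max(VV[2],msg_vec) then VV[2][2]++ -> VV[2]=[0, 1, 1]
Event 2: SEND 1->2: VV[1][1]++ -> VV[1]=[0, 2, 0], msg_vec=[0, 2, 0]; VV[2]=max(VV[2],msg_vec) then VV[2][2]++ -> VV[2]=[0, 2, 2]
Event 3: LOCAL 1: VV[1][1]++ -> VV[1]=[0, 3, 0]
Event 4: SEND 2->0: VV[2][2]++ -> VV[2]=[0, 2, 3], msg_vec=[0, 2, 3]; VV[0]=max(VV[0],msg_vec) then VV[0][0]++ -> VV[0]=[1, 2, 3]
Event 5: LOCAL 1: VV[1][1]++ -> VV[1]=[0, 4, 0]
Event 6: LOCAL 2: VV[2][2]++ -> VV[2]=[0, 2, 4]
Event 7: SEND 1->0: VV[1][1]++ -> VV[1]=[0, 5, 0], msg_vec=[0, 5, 0]; VV[0]=max(VV[0],msg_vec) then VV[0][0]++ -> VV[0]=[2, 5, 3]
Event 8: SEND 2->1: VV[2][2]++ -> VV[2]=[0, 2, 5], msg_vec=[0, 2, 5]; VV[1]=max(VV[1],msg_vec) then VV[1][1]++ -> VV[1]=[0, 6, 5]
Event 9: SEND 1->0: VV[1][1]++ -> VV[1]=[0, 7, 5], msg_vec=[0, 7, 5]; VV[0]=max(VV[0],msg_vec) then VV[0][0]++ -> VV[0]=[3, 7, 5]
Event 1 stamp: [0, 1, 0]
Event 3 stamp: [0, 3, 0]
[0, 1, 0] <= [0, 3, 0]? True. Equal? False. Happens-before: True

Answer: yes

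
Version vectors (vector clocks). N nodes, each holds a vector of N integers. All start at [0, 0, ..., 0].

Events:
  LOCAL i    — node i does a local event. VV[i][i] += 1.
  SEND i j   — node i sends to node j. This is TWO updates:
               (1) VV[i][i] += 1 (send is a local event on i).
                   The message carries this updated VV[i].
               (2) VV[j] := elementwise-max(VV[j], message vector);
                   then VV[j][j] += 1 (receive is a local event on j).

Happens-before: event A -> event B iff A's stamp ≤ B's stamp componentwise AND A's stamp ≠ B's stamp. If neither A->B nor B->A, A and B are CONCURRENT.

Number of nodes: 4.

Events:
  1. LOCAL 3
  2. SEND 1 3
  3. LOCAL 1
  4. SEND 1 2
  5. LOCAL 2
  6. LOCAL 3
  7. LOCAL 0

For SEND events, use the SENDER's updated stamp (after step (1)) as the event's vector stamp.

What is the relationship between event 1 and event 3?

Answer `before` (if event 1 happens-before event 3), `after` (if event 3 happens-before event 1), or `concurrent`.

Initial: VV[0]=[0, 0, 0, 0]
Initial: VV[1]=[0, 0, 0, 0]
Initial: VV[2]=[0, 0, 0, 0]
Initial: VV[3]=[0, 0, 0, 0]
Event 1: LOCAL 3: VV[3][3]++ -> VV[3]=[0, 0, 0, 1]
Event 2: SEND 1->3: VV[1][1]++ -> VV[1]=[0, 1, 0, 0], msg_vec=[0, 1, 0, 0]; VV[3]=max(VV[3],msg_vec) then VV[3][3]++ -> VV[3]=[0, 1, 0, 2]
Event 3: LOCAL 1: VV[1][1]++ -> VV[1]=[0, 2, 0, 0]
Event 4: SEND 1->2: VV[1][1]++ -> VV[1]=[0, 3, 0, 0], msg_vec=[0, 3, 0, 0]; VV[2]=max(VV[2],msg_vec) then VV[2][2]++ -> VV[2]=[0, 3, 1, 0]
Event 5: LOCAL 2: VV[2][2]++ -> VV[2]=[0, 3, 2, 0]
Event 6: LOCAL 3: VV[3][3]++ -> VV[3]=[0, 1, 0, 3]
Event 7: LOCAL 0: VV[0][0]++ -> VV[0]=[1, 0, 0, 0]
Event 1 stamp: [0, 0, 0, 1]
Event 3 stamp: [0, 2, 0, 0]
[0, 0, 0, 1] <= [0, 2, 0, 0]? False
[0, 2, 0, 0] <= [0, 0, 0, 1]? False
Relation: concurrent

Answer: concurrent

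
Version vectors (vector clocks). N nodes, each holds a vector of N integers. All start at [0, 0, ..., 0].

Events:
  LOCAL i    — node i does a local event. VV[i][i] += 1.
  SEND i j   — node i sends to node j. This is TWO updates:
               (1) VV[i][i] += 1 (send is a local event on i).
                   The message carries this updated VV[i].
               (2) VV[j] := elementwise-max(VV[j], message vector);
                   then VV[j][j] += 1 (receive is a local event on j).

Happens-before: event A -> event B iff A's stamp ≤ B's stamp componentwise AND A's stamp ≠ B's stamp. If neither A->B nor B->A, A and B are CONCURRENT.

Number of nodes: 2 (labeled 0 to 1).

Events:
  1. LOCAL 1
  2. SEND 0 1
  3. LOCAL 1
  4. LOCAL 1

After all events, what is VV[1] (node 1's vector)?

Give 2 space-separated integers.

Initial: VV[0]=[0, 0]
Initial: VV[1]=[0, 0]
Event 1: LOCAL 1: VV[1][1]++ -> VV[1]=[0, 1]
Event 2: SEND 0->1: VV[0][0]++ -> VV[0]=[1, 0], msg_vec=[1, 0]; VV[1]=max(VV[1],msg_vec) then VV[1][1]++ -> VV[1]=[1, 2]
Event 3: LOCAL 1: VV[1][1]++ -> VV[1]=[1, 3]
Event 4: LOCAL 1: VV[1][1]++ -> VV[1]=[1, 4]
Final vectors: VV[0]=[1, 0]; VV[1]=[1, 4]

Answer: 1 4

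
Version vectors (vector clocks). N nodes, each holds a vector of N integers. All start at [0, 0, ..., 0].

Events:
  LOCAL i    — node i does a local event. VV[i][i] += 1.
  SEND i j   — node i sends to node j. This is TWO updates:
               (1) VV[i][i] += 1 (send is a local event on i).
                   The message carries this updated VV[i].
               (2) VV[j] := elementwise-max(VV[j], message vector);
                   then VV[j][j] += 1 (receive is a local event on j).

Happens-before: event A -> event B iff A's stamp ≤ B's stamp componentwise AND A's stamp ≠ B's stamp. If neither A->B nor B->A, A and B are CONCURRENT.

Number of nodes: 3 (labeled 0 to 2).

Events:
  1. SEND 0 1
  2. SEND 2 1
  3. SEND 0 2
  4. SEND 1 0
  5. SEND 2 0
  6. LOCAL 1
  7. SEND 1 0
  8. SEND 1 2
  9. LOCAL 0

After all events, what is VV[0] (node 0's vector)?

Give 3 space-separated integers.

Answer: 6 5 3

Derivation:
Initial: VV[0]=[0, 0, 0]
Initial: VV[1]=[0, 0, 0]
Initial: VV[2]=[0, 0, 0]
Event 1: SEND 0->1: VV[0][0]++ -> VV[0]=[1, 0, 0], msg_vec=[1, 0, 0]; VV[1]=max(VV[1],msg_vec) then VV[1][1]++ -> VV[1]=[1, 1, 0]
Event 2: SEND 2->1: VV[2][2]++ -> VV[2]=[0, 0, 1], msg_vec=[0, 0, 1]; VV[1]=max(VV[1],msg_vec) then VV[1][1]++ -> VV[1]=[1, 2, 1]
Event 3: SEND 0->2: VV[0][0]++ -> VV[0]=[2, 0, 0], msg_vec=[2, 0, 0]; VV[2]=max(VV[2],msg_vec) then VV[2][2]++ -> VV[2]=[2, 0, 2]
Event 4: SEND 1->0: VV[1][1]++ -> VV[1]=[1, 3, 1], msg_vec=[1, 3, 1]; VV[0]=max(VV[0],msg_vec) then VV[0][0]++ -> VV[0]=[3, 3, 1]
Event 5: SEND 2->0: VV[2][2]++ -> VV[2]=[2, 0, 3], msg_vec=[2, 0, 3]; VV[0]=max(VV[0],msg_vec) then VV[0][0]++ -> VV[0]=[4, 3, 3]
Event 6: LOCAL 1: VV[1][1]++ -> VV[1]=[1, 4, 1]
Event 7: SEND 1->0: VV[1][1]++ -> VV[1]=[1, 5, 1], msg_vec=[1, 5, 1]; VV[0]=max(VV[0],msg_vec) then VV[0][0]++ -> VV[0]=[5, 5, 3]
Event 8: SEND 1->2: VV[1][1]++ -> VV[1]=[1, 6, 1], msg_vec=[1, 6, 1]; VV[2]=max(VV[2],msg_vec) then VV[2][2]++ -> VV[2]=[2, 6, 4]
Event 9: LOCAL 0: VV[0][0]++ -> VV[0]=[6, 5, 3]
Final vectors: VV[0]=[6, 5, 3]; VV[1]=[1, 6, 1]; VV[2]=[2, 6, 4]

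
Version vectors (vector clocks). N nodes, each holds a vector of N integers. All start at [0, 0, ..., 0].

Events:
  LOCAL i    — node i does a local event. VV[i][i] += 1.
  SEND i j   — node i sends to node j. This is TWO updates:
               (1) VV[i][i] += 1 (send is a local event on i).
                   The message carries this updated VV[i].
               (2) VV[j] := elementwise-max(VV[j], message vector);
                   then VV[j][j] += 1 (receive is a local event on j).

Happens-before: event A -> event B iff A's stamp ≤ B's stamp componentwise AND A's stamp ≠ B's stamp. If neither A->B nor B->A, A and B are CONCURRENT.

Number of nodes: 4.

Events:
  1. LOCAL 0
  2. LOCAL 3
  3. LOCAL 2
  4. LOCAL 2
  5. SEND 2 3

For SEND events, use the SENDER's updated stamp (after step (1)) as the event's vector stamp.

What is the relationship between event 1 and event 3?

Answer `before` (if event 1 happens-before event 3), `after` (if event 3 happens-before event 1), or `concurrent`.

Answer: concurrent

Derivation:
Initial: VV[0]=[0, 0, 0, 0]
Initial: VV[1]=[0, 0, 0, 0]
Initial: VV[2]=[0, 0, 0, 0]
Initial: VV[3]=[0, 0, 0, 0]
Event 1: LOCAL 0: VV[0][0]++ -> VV[0]=[1, 0, 0, 0]
Event 2: LOCAL 3: VV[3][3]++ -> VV[3]=[0, 0, 0, 1]
Event 3: LOCAL 2: VV[2][2]++ -> VV[2]=[0, 0, 1, 0]
Event 4: LOCAL 2: VV[2][2]++ -> VV[2]=[0, 0, 2, 0]
Event 5: SEND 2->3: VV[2][2]++ -> VV[2]=[0, 0, 3, 0], msg_vec=[0, 0, 3, 0]; VV[3]=max(VV[3],msg_vec) then VV[3][3]++ -> VV[3]=[0, 0, 3, 2]
Event 1 stamp: [1, 0, 0, 0]
Event 3 stamp: [0, 0, 1, 0]
[1, 0, 0, 0] <= [0, 0, 1, 0]? False
[0, 0, 1, 0] <= [1, 0, 0, 0]? False
Relation: concurrent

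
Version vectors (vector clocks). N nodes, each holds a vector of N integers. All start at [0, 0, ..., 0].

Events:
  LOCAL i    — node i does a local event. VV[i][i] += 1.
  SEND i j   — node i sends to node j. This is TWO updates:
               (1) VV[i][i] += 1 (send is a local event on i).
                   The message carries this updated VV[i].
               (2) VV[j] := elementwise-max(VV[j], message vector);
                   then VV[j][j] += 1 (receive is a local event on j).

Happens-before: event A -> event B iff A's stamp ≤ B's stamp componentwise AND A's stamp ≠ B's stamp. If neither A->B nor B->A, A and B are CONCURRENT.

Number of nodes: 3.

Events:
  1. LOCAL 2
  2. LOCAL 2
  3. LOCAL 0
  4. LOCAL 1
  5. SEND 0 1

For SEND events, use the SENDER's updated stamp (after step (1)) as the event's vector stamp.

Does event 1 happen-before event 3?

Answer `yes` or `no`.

Initial: VV[0]=[0, 0, 0]
Initial: VV[1]=[0, 0, 0]
Initial: VV[2]=[0, 0, 0]
Event 1: LOCAL 2: VV[2][2]++ -> VV[2]=[0, 0, 1]
Event 2: LOCAL 2: VV[2][2]++ -> VV[2]=[0, 0, 2]
Event 3: LOCAL 0: VV[0][0]++ -> VV[0]=[1, 0, 0]
Event 4: LOCAL 1: VV[1][1]++ -> VV[1]=[0, 1, 0]
Event 5: SEND 0->1: VV[0][0]++ -> VV[0]=[2, 0, 0], msg_vec=[2, 0, 0]; VV[1]=max(VV[1],msg_vec) then VV[1][1]++ -> VV[1]=[2, 2, 0]
Event 1 stamp: [0, 0, 1]
Event 3 stamp: [1, 0, 0]
[0, 0, 1] <= [1, 0, 0]? False. Equal? False. Happens-before: False

Answer: no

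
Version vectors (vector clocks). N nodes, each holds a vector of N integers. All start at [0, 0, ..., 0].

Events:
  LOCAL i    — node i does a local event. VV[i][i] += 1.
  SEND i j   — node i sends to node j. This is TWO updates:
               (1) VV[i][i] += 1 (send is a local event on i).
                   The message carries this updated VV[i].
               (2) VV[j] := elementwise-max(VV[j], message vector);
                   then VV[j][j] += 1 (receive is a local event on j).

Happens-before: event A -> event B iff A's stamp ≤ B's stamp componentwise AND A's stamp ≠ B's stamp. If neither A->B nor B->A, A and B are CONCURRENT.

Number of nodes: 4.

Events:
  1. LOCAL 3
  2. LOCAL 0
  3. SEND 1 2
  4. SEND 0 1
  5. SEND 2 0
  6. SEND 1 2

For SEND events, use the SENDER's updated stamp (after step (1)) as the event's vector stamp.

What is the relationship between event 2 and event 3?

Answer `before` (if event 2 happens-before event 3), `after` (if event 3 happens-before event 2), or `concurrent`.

Initial: VV[0]=[0, 0, 0, 0]
Initial: VV[1]=[0, 0, 0, 0]
Initial: VV[2]=[0, 0, 0, 0]
Initial: VV[3]=[0, 0, 0, 0]
Event 1: LOCAL 3: VV[3][3]++ -> VV[3]=[0, 0, 0, 1]
Event 2: LOCAL 0: VV[0][0]++ -> VV[0]=[1, 0, 0, 0]
Event 3: SEND 1->2: VV[1][1]++ -> VV[1]=[0, 1, 0, 0], msg_vec=[0, 1, 0, 0]; VV[2]=max(VV[2],msg_vec) then VV[2][2]++ -> VV[2]=[0, 1, 1, 0]
Event 4: SEND 0->1: VV[0][0]++ -> VV[0]=[2, 0, 0, 0], msg_vec=[2, 0, 0, 0]; VV[1]=max(VV[1],msg_vec) then VV[1][1]++ -> VV[1]=[2, 2, 0, 0]
Event 5: SEND 2->0: VV[2][2]++ -> VV[2]=[0, 1, 2, 0], msg_vec=[0, 1, 2, 0]; VV[0]=max(VV[0],msg_vec) then VV[0][0]++ -> VV[0]=[3, 1, 2, 0]
Event 6: SEND 1->2: VV[1][1]++ -> VV[1]=[2, 3, 0, 0], msg_vec=[2, 3, 0, 0]; VV[2]=max(VV[2],msg_vec) then VV[2][2]++ -> VV[2]=[2, 3, 3, 0]
Event 2 stamp: [1, 0, 0, 0]
Event 3 stamp: [0, 1, 0, 0]
[1, 0, 0, 0] <= [0, 1, 0, 0]? False
[0, 1, 0, 0] <= [1, 0, 0, 0]? False
Relation: concurrent

Answer: concurrent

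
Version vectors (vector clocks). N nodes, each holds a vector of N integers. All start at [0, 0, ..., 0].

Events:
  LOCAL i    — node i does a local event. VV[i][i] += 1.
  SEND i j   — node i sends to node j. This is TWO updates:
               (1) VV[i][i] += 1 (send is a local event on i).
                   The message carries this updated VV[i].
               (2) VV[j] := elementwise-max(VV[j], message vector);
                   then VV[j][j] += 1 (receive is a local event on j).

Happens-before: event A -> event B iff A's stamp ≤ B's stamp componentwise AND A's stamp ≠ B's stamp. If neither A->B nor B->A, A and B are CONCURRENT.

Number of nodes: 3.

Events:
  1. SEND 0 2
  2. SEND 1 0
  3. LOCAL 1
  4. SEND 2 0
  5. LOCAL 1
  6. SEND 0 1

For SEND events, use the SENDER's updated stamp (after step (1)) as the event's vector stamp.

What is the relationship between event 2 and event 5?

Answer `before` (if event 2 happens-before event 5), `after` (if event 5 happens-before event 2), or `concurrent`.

Initial: VV[0]=[0, 0, 0]
Initial: VV[1]=[0, 0, 0]
Initial: VV[2]=[0, 0, 0]
Event 1: SEND 0->2: VV[0][0]++ -> VV[0]=[1, 0, 0], msg_vec=[1, 0, 0]; VV[2]=max(VV[2],msg_vec) then VV[2][2]++ -> VV[2]=[1, 0, 1]
Event 2: SEND 1->0: VV[1][1]++ -> VV[1]=[0, 1, 0], msg_vec=[0, 1, 0]; VV[0]=max(VV[0],msg_vec) then VV[0][0]++ -> VV[0]=[2, 1, 0]
Event 3: LOCAL 1: VV[1][1]++ -> VV[1]=[0, 2, 0]
Event 4: SEND 2->0: VV[2][2]++ -> VV[2]=[1, 0, 2], msg_vec=[1, 0, 2]; VV[0]=max(VV[0],msg_vec) then VV[0][0]++ -> VV[0]=[3, 1, 2]
Event 5: LOCAL 1: VV[1][1]++ -> VV[1]=[0, 3, 0]
Event 6: SEND 0->1: VV[0][0]++ -> VV[0]=[4, 1, 2], msg_vec=[4, 1, 2]; VV[1]=max(VV[1],msg_vec) then VV[1][1]++ -> VV[1]=[4, 4, 2]
Event 2 stamp: [0, 1, 0]
Event 5 stamp: [0, 3, 0]
[0, 1, 0] <= [0, 3, 0]? True
[0, 3, 0] <= [0, 1, 0]? False
Relation: before

Answer: before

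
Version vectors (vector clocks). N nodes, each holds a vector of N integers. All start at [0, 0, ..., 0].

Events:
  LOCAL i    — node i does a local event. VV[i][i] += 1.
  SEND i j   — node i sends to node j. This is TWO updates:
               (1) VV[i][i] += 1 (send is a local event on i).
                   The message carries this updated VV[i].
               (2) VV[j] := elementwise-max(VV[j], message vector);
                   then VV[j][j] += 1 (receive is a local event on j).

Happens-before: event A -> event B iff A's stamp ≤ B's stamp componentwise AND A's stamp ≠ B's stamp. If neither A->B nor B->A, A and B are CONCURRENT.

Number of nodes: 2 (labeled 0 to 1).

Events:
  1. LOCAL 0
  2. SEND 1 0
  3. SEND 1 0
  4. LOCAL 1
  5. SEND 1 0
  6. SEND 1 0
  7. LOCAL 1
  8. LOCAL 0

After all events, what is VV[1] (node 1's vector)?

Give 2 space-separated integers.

Answer: 0 6

Derivation:
Initial: VV[0]=[0, 0]
Initial: VV[1]=[0, 0]
Event 1: LOCAL 0: VV[0][0]++ -> VV[0]=[1, 0]
Event 2: SEND 1->0: VV[1][1]++ -> VV[1]=[0, 1], msg_vec=[0, 1]; VV[0]=max(VV[0],msg_vec) then VV[0][0]++ -> VV[0]=[2, 1]
Event 3: SEND 1->0: VV[1][1]++ -> VV[1]=[0, 2], msg_vec=[0, 2]; VV[0]=max(VV[0],msg_vec) then VV[0][0]++ -> VV[0]=[3, 2]
Event 4: LOCAL 1: VV[1][1]++ -> VV[1]=[0, 3]
Event 5: SEND 1->0: VV[1][1]++ -> VV[1]=[0, 4], msg_vec=[0, 4]; VV[0]=max(VV[0],msg_vec) then VV[0][0]++ -> VV[0]=[4, 4]
Event 6: SEND 1->0: VV[1][1]++ -> VV[1]=[0, 5], msg_vec=[0, 5]; VV[0]=max(VV[0],msg_vec) then VV[0][0]++ -> VV[0]=[5, 5]
Event 7: LOCAL 1: VV[1][1]++ -> VV[1]=[0, 6]
Event 8: LOCAL 0: VV[0][0]++ -> VV[0]=[6, 5]
Final vectors: VV[0]=[6, 5]; VV[1]=[0, 6]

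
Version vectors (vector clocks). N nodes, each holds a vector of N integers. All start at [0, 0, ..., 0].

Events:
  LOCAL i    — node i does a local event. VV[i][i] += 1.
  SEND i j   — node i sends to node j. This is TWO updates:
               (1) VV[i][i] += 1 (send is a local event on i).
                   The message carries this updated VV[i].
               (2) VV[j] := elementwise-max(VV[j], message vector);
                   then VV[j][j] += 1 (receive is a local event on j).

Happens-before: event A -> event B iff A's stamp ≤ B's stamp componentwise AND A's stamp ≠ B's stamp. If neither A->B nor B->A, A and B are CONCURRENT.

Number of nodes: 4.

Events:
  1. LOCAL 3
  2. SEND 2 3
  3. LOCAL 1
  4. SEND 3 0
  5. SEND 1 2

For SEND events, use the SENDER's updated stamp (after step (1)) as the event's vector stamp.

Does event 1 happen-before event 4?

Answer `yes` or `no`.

Initial: VV[0]=[0, 0, 0, 0]
Initial: VV[1]=[0, 0, 0, 0]
Initial: VV[2]=[0, 0, 0, 0]
Initial: VV[3]=[0, 0, 0, 0]
Event 1: LOCAL 3: VV[3][3]++ -> VV[3]=[0, 0, 0, 1]
Event 2: SEND 2->3: VV[2][2]++ -> VV[2]=[0, 0, 1, 0], msg_vec=[0, 0, 1, 0]; VV[3]=max(VV[3],msg_vec) then VV[3][3]++ -> VV[3]=[0, 0, 1, 2]
Event 3: LOCAL 1: VV[1][1]++ -> VV[1]=[0, 1, 0, 0]
Event 4: SEND 3->0: VV[3][3]++ -> VV[3]=[0, 0, 1, 3], msg_vec=[0, 0, 1, 3]; VV[0]=max(VV[0],msg_vec) then VV[0][0]++ -> VV[0]=[1, 0, 1, 3]
Event 5: SEND 1->2: VV[1][1]++ -> VV[1]=[0, 2, 0, 0], msg_vec=[0, 2, 0, 0]; VV[2]=max(VV[2],msg_vec) then VV[2][2]++ -> VV[2]=[0, 2, 2, 0]
Event 1 stamp: [0, 0, 0, 1]
Event 4 stamp: [0, 0, 1, 3]
[0, 0, 0, 1] <= [0, 0, 1, 3]? True. Equal? False. Happens-before: True

Answer: yes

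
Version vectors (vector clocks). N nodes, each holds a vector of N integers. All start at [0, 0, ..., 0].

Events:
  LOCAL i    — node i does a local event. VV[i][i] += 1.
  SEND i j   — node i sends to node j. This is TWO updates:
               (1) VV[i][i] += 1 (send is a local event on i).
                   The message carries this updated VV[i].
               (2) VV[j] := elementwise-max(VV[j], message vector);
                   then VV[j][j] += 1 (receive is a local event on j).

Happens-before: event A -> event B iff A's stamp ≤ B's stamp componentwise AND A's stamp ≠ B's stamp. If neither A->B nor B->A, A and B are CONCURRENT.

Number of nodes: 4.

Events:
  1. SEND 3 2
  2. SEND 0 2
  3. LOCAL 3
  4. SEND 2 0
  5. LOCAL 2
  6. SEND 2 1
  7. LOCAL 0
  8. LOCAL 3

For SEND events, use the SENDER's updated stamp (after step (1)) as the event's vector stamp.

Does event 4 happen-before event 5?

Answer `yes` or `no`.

Answer: yes

Derivation:
Initial: VV[0]=[0, 0, 0, 0]
Initial: VV[1]=[0, 0, 0, 0]
Initial: VV[2]=[0, 0, 0, 0]
Initial: VV[3]=[0, 0, 0, 0]
Event 1: SEND 3->2: VV[3][3]++ -> VV[3]=[0, 0, 0, 1], msg_vec=[0, 0, 0, 1]; VV[2]=max(VV[2],msg_vec) then VV[2][2]++ -> VV[2]=[0, 0, 1, 1]
Event 2: SEND 0->2: VV[0][0]++ -> VV[0]=[1, 0, 0, 0], msg_vec=[1, 0, 0, 0]; VV[2]=max(VV[2],msg_vec) then VV[2][2]++ -> VV[2]=[1, 0, 2, 1]
Event 3: LOCAL 3: VV[3][3]++ -> VV[3]=[0, 0, 0, 2]
Event 4: SEND 2->0: VV[2][2]++ -> VV[2]=[1, 0, 3, 1], msg_vec=[1, 0, 3, 1]; VV[0]=max(VV[0],msg_vec) then VV[0][0]++ -> VV[0]=[2, 0, 3, 1]
Event 5: LOCAL 2: VV[2][2]++ -> VV[2]=[1, 0, 4, 1]
Event 6: SEND 2->1: VV[2][2]++ -> VV[2]=[1, 0, 5, 1], msg_vec=[1, 0, 5, 1]; VV[1]=max(VV[1],msg_vec) then VV[1][1]++ -> VV[1]=[1, 1, 5, 1]
Event 7: LOCAL 0: VV[0][0]++ -> VV[0]=[3, 0, 3, 1]
Event 8: LOCAL 3: VV[3][3]++ -> VV[3]=[0, 0, 0, 3]
Event 4 stamp: [1, 0, 3, 1]
Event 5 stamp: [1, 0, 4, 1]
[1, 0, 3, 1] <= [1, 0, 4, 1]? True. Equal? False. Happens-before: True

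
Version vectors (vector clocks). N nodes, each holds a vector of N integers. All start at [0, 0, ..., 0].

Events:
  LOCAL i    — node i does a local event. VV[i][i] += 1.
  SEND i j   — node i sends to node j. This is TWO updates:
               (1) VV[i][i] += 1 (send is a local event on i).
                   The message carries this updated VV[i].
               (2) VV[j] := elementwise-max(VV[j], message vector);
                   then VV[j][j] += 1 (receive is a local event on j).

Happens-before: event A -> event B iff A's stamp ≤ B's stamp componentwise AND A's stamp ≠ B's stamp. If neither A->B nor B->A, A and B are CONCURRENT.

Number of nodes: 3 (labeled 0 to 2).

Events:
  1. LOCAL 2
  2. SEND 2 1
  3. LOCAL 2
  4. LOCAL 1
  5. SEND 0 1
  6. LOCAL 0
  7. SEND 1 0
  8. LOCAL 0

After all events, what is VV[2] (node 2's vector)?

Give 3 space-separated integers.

Answer: 0 0 3

Derivation:
Initial: VV[0]=[0, 0, 0]
Initial: VV[1]=[0, 0, 0]
Initial: VV[2]=[0, 0, 0]
Event 1: LOCAL 2: VV[2][2]++ -> VV[2]=[0, 0, 1]
Event 2: SEND 2->1: VV[2][2]++ -> VV[2]=[0, 0, 2], msg_vec=[0, 0, 2]; VV[1]=max(VV[1],msg_vec) then VV[1][1]++ -> VV[1]=[0, 1, 2]
Event 3: LOCAL 2: VV[2][2]++ -> VV[2]=[0, 0, 3]
Event 4: LOCAL 1: VV[1][1]++ -> VV[1]=[0, 2, 2]
Event 5: SEND 0->1: VV[0][0]++ -> VV[0]=[1, 0, 0], msg_vec=[1, 0, 0]; VV[1]=max(VV[1],msg_vec) then VV[1][1]++ -> VV[1]=[1, 3, 2]
Event 6: LOCAL 0: VV[0][0]++ -> VV[0]=[2, 0, 0]
Event 7: SEND 1->0: VV[1][1]++ -> VV[1]=[1, 4, 2], msg_vec=[1, 4, 2]; VV[0]=max(VV[0],msg_vec) then VV[0][0]++ -> VV[0]=[3, 4, 2]
Event 8: LOCAL 0: VV[0][0]++ -> VV[0]=[4, 4, 2]
Final vectors: VV[0]=[4, 4, 2]; VV[1]=[1, 4, 2]; VV[2]=[0, 0, 3]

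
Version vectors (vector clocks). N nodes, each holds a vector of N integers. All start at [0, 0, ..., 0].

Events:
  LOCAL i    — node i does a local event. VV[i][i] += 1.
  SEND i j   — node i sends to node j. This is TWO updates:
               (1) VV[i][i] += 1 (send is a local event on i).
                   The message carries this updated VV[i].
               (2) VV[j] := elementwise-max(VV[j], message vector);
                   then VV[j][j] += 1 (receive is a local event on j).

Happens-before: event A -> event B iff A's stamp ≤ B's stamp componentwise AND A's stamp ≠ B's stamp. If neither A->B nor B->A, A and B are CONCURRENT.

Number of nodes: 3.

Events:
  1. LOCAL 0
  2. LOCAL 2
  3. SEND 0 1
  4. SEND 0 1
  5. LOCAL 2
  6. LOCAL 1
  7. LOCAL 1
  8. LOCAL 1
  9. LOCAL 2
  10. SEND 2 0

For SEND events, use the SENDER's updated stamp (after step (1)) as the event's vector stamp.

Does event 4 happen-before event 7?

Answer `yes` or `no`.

Initial: VV[0]=[0, 0, 0]
Initial: VV[1]=[0, 0, 0]
Initial: VV[2]=[0, 0, 0]
Event 1: LOCAL 0: VV[0][0]++ -> VV[0]=[1, 0, 0]
Event 2: LOCAL 2: VV[2][2]++ -> VV[2]=[0, 0, 1]
Event 3: SEND 0->1: VV[0][0]++ -> VV[0]=[2, 0, 0], msg_vec=[2, 0, 0]; VV[1]=max(VV[1],msg_vec) then VV[1][1]++ -> VV[1]=[2, 1, 0]
Event 4: SEND 0->1: VV[0][0]++ -> VV[0]=[3, 0, 0], msg_vec=[3, 0, 0]; VV[1]=max(VV[1],msg_vec) then VV[1][1]++ -> VV[1]=[3, 2, 0]
Event 5: LOCAL 2: VV[2][2]++ -> VV[2]=[0, 0, 2]
Event 6: LOCAL 1: VV[1][1]++ -> VV[1]=[3, 3, 0]
Event 7: LOCAL 1: VV[1][1]++ -> VV[1]=[3, 4, 0]
Event 8: LOCAL 1: VV[1][1]++ -> VV[1]=[3, 5, 0]
Event 9: LOCAL 2: VV[2][2]++ -> VV[2]=[0, 0, 3]
Event 10: SEND 2->0: VV[2][2]++ -> VV[2]=[0, 0, 4], msg_vec=[0, 0, 4]; VV[0]=max(VV[0],msg_vec) then VV[0][0]++ -> VV[0]=[4, 0, 4]
Event 4 stamp: [3, 0, 0]
Event 7 stamp: [3, 4, 0]
[3, 0, 0] <= [3, 4, 0]? True. Equal? False. Happens-before: True

Answer: yes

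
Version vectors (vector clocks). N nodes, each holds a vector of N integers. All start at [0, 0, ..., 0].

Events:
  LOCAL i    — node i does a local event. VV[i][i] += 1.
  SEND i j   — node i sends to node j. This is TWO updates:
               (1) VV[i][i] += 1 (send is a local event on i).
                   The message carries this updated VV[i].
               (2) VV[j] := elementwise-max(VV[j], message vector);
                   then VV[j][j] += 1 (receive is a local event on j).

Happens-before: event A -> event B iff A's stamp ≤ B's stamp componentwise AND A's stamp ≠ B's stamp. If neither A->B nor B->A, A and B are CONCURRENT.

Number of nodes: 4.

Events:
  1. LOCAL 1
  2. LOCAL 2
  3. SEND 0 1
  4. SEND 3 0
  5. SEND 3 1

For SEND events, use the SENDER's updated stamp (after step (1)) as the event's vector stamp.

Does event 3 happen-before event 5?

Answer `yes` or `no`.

Initial: VV[0]=[0, 0, 0, 0]
Initial: VV[1]=[0, 0, 0, 0]
Initial: VV[2]=[0, 0, 0, 0]
Initial: VV[3]=[0, 0, 0, 0]
Event 1: LOCAL 1: VV[1][1]++ -> VV[1]=[0, 1, 0, 0]
Event 2: LOCAL 2: VV[2][2]++ -> VV[2]=[0, 0, 1, 0]
Event 3: SEND 0->1: VV[0][0]++ -> VV[0]=[1, 0, 0, 0], msg_vec=[1, 0, 0, 0]; VV[1]=max(VV[1],msg_vec) then VV[1][1]++ -> VV[1]=[1, 2, 0, 0]
Event 4: SEND 3->0: VV[3][3]++ -> VV[3]=[0, 0, 0, 1], msg_vec=[0, 0, 0, 1]; VV[0]=max(VV[0],msg_vec) then VV[0][0]++ -> VV[0]=[2, 0, 0, 1]
Event 5: SEND 3->1: VV[3][3]++ -> VV[3]=[0, 0, 0, 2], msg_vec=[0, 0, 0, 2]; VV[1]=max(VV[1],msg_vec) then VV[1][1]++ -> VV[1]=[1, 3, 0, 2]
Event 3 stamp: [1, 0, 0, 0]
Event 5 stamp: [0, 0, 0, 2]
[1, 0, 0, 0] <= [0, 0, 0, 2]? False. Equal? False. Happens-before: False

Answer: no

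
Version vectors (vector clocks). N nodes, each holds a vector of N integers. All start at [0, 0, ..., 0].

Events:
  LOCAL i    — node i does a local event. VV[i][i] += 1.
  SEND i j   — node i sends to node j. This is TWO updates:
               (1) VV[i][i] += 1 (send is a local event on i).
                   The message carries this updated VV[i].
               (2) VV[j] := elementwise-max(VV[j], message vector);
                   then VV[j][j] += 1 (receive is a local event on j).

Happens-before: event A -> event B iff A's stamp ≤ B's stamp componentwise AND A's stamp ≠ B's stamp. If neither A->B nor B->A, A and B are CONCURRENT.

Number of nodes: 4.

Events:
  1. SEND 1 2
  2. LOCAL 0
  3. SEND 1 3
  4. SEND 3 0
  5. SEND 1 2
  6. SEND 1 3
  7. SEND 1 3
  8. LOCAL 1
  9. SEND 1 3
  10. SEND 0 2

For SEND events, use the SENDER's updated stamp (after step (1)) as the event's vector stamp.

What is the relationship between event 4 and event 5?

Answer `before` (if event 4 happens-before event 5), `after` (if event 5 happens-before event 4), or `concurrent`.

Initial: VV[0]=[0, 0, 0, 0]
Initial: VV[1]=[0, 0, 0, 0]
Initial: VV[2]=[0, 0, 0, 0]
Initial: VV[3]=[0, 0, 0, 0]
Event 1: SEND 1->2: VV[1][1]++ -> VV[1]=[0, 1, 0, 0], msg_vec=[0, 1, 0, 0]; VV[2]=max(VV[2],msg_vec) then VV[2][2]++ -> VV[2]=[0, 1, 1, 0]
Event 2: LOCAL 0: VV[0][0]++ -> VV[0]=[1, 0, 0, 0]
Event 3: SEND 1->3: VV[1][1]++ -> VV[1]=[0, 2, 0, 0], msg_vec=[0, 2, 0, 0]; VV[3]=max(VV[3],msg_vec) then VV[3][3]++ -> VV[3]=[0, 2, 0, 1]
Event 4: SEND 3->0: VV[3][3]++ -> VV[3]=[0, 2, 0, 2], msg_vec=[0, 2, 0, 2]; VV[0]=max(VV[0],msg_vec) then VV[0][0]++ -> VV[0]=[2, 2, 0, 2]
Event 5: SEND 1->2: VV[1][1]++ -> VV[1]=[0, 3, 0, 0], msg_vec=[0, 3, 0, 0]; VV[2]=max(VV[2],msg_vec) then VV[2][2]++ -> VV[2]=[0, 3, 2, 0]
Event 6: SEND 1->3: VV[1][1]++ -> VV[1]=[0, 4, 0, 0], msg_vec=[0, 4, 0, 0]; VV[3]=max(VV[3],msg_vec) then VV[3][3]++ -> VV[3]=[0, 4, 0, 3]
Event 7: SEND 1->3: VV[1][1]++ -> VV[1]=[0, 5, 0, 0], msg_vec=[0, 5, 0, 0]; VV[3]=max(VV[3],msg_vec) then VV[3][3]++ -> VV[3]=[0, 5, 0, 4]
Event 8: LOCAL 1: VV[1][1]++ -> VV[1]=[0, 6, 0, 0]
Event 9: SEND 1->3: VV[1][1]++ -> VV[1]=[0, 7, 0, 0], msg_vec=[0, 7, 0, 0]; VV[3]=max(VV[3],msg_vec) then VV[3][3]++ -> VV[3]=[0, 7, 0, 5]
Event 10: SEND 0->2: VV[0][0]++ -> VV[0]=[3, 2, 0, 2], msg_vec=[3, 2, 0, 2]; VV[2]=max(VV[2],msg_vec) then VV[2][2]++ -> VV[2]=[3, 3, 3, 2]
Event 4 stamp: [0, 2, 0, 2]
Event 5 stamp: [0, 3, 0, 0]
[0, 2, 0, 2] <= [0, 3, 0, 0]? False
[0, 3, 0, 0] <= [0, 2, 0, 2]? False
Relation: concurrent

Answer: concurrent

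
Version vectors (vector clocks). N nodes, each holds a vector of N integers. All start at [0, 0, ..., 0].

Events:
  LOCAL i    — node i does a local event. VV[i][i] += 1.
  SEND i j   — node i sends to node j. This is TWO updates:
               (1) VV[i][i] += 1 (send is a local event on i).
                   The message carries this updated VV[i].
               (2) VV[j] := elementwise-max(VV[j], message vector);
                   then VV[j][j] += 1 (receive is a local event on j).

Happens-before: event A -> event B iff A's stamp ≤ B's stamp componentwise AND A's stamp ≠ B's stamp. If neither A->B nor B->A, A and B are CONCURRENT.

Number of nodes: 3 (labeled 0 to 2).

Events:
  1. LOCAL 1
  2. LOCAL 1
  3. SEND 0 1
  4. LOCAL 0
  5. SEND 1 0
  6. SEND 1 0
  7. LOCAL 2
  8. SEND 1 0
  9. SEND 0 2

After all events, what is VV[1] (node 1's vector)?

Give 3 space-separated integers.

Initial: VV[0]=[0, 0, 0]
Initial: VV[1]=[0, 0, 0]
Initial: VV[2]=[0, 0, 0]
Event 1: LOCAL 1: VV[1][1]++ -> VV[1]=[0, 1, 0]
Event 2: LOCAL 1: VV[1][1]++ -> VV[1]=[0, 2, 0]
Event 3: SEND 0->1: VV[0][0]++ -> VV[0]=[1, 0, 0], msg_vec=[1, 0, 0]; VV[1]=max(VV[1],msg_vec) then VV[1][1]++ -> VV[1]=[1, 3, 0]
Event 4: LOCAL 0: VV[0][0]++ -> VV[0]=[2, 0, 0]
Event 5: SEND 1->0: VV[1][1]++ -> VV[1]=[1, 4, 0], msg_vec=[1, 4, 0]; VV[0]=max(VV[0],msg_vec) then VV[0][0]++ -> VV[0]=[3, 4, 0]
Event 6: SEND 1->0: VV[1][1]++ -> VV[1]=[1, 5, 0], msg_vec=[1, 5, 0]; VV[0]=max(VV[0],msg_vec) then VV[0][0]++ -> VV[0]=[4, 5, 0]
Event 7: LOCAL 2: VV[2][2]++ -> VV[2]=[0, 0, 1]
Event 8: SEND 1->0: VV[1][1]++ -> VV[1]=[1, 6, 0], msg_vec=[1, 6, 0]; VV[0]=max(VV[0],msg_vec) then VV[0][0]++ -> VV[0]=[5, 6, 0]
Event 9: SEND 0->2: VV[0][0]++ -> VV[0]=[6, 6, 0], msg_vec=[6, 6, 0]; VV[2]=max(VV[2],msg_vec) then VV[2][2]++ -> VV[2]=[6, 6, 2]
Final vectors: VV[0]=[6, 6, 0]; VV[1]=[1, 6, 0]; VV[2]=[6, 6, 2]

Answer: 1 6 0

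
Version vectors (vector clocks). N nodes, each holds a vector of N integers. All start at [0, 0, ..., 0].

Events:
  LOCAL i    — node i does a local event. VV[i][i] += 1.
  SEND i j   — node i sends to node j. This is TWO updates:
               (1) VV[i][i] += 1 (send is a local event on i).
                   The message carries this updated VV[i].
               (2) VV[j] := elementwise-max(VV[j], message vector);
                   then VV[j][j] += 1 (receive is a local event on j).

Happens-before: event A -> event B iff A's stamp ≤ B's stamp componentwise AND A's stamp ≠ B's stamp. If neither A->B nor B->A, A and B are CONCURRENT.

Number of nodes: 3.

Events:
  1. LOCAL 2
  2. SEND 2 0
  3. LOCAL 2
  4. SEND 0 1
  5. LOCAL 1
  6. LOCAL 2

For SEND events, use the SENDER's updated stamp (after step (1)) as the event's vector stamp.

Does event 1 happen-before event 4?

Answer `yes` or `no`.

Initial: VV[0]=[0, 0, 0]
Initial: VV[1]=[0, 0, 0]
Initial: VV[2]=[0, 0, 0]
Event 1: LOCAL 2: VV[2][2]++ -> VV[2]=[0, 0, 1]
Event 2: SEND 2->0: VV[2][2]++ -> VV[2]=[0, 0, 2], msg_vec=[0, 0, 2]; VV[0]=max(VV[0],msg_vec) then VV[0][0]++ -> VV[0]=[1, 0, 2]
Event 3: LOCAL 2: VV[2][2]++ -> VV[2]=[0, 0, 3]
Event 4: SEND 0->1: VV[0][0]++ -> VV[0]=[2, 0, 2], msg_vec=[2, 0, 2]; VV[1]=max(VV[1],msg_vec) then VV[1][1]++ -> VV[1]=[2, 1, 2]
Event 5: LOCAL 1: VV[1][1]++ -> VV[1]=[2, 2, 2]
Event 6: LOCAL 2: VV[2][2]++ -> VV[2]=[0, 0, 4]
Event 1 stamp: [0, 0, 1]
Event 4 stamp: [2, 0, 2]
[0, 0, 1] <= [2, 0, 2]? True. Equal? False. Happens-before: True

Answer: yes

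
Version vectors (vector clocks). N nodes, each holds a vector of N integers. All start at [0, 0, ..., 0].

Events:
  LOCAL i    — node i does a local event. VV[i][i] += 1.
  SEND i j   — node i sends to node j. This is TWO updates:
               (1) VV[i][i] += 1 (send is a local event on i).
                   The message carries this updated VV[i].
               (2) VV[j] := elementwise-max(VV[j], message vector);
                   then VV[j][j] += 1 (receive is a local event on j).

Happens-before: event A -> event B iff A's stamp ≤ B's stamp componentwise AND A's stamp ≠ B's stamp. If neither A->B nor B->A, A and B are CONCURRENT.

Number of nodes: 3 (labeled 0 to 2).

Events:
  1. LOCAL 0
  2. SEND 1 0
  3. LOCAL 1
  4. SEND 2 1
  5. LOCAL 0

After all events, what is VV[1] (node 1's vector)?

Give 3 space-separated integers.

Initial: VV[0]=[0, 0, 0]
Initial: VV[1]=[0, 0, 0]
Initial: VV[2]=[0, 0, 0]
Event 1: LOCAL 0: VV[0][0]++ -> VV[0]=[1, 0, 0]
Event 2: SEND 1->0: VV[1][1]++ -> VV[1]=[0, 1, 0], msg_vec=[0, 1, 0]; VV[0]=max(VV[0],msg_vec) then VV[0][0]++ -> VV[0]=[2, 1, 0]
Event 3: LOCAL 1: VV[1][1]++ -> VV[1]=[0, 2, 0]
Event 4: SEND 2->1: VV[2][2]++ -> VV[2]=[0, 0, 1], msg_vec=[0, 0, 1]; VV[1]=max(VV[1],msg_vec) then VV[1][1]++ -> VV[1]=[0, 3, 1]
Event 5: LOCAL 0: VV[0][0]++ -> VV[0]=[3, 1, 0]
Final vectors: VV[0]=[3, 1, 0]; VV[1]=[0, 3, 1]; VV[2]=[0, 0, 1]

Answer: 0 3 1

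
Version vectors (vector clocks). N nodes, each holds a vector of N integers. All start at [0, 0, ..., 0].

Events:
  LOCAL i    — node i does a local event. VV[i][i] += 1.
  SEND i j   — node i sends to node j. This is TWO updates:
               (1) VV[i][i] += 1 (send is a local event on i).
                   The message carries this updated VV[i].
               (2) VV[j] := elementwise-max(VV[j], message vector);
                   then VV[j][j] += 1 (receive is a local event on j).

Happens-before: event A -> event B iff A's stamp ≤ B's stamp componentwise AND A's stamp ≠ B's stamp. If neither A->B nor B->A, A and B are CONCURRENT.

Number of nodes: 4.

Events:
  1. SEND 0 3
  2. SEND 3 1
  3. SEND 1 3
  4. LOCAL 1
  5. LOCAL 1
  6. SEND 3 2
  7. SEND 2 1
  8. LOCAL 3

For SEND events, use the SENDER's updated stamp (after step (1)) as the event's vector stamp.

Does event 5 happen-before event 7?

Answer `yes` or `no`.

Initial: VV[0]=[0, 0, 0, 0]
Initial: VV[1]=[0, 0, 0, 0]
Initial: VV[2]=[0, 0, 0, 0]
Initial: VV[3]=[0, 0, 0, 0]
Event 1: SEND 0->3: VV[0][0]++ -> VV[0]=[1, 0, 0, 0], msg_vec=[1, 0, 0, 0]; VV[3]=max(VV[3],msg_vec) then VV[3][3]++ -> VV[3]=[1, 0, 0, 1]
Event 2: SEND 3->1: VV[3][3]++ -> VV[3]=[1, 0, 0, 2], msg_vec=[1, 0, 0, 2]; VV[1]=max(VV[1],msg_vec) then VV[1][1]++ -> VV[1]=[1, 1, 0, 2]
Event 3: SEND 1->3: VV[1][1]++ -> VV[1]=[1, 2, 0, 2], msg_vec=[1, 2, 0, 2]; VV[3]=max(VV[3],msg_vec) then VV[3][3]++ -> VV[3]=[1, 2, 0, 3]
Event 4: LOCAL 1: VV[1][1]++ -> VV[1]=[1, 3, 0, 2]
Event 5: LOCAL 1: VV[1][1]++ -> VV[1]=[1, 4, 0, 2]
Event 6: SEND 3->2: VV[3][3]++ -> VV[3]=[1, 2, 0, 4], msg_vec=[1, 2, 0, 4]; VV[2]=max(VV[2],msg_vec) then VV[2][2]++ -> VV[2]=[1, 2, 1, 4]
Event 7: SEND 2->1: VV[2][2]++ -> VV[2]=[1, 2, 2, 4], msg_vec=[1, 2, 2, 4]; VV[1]=max(VV[1],msg_vec) then VV[1][1]++ -> VV[1]=[1, 5, 2, 4]
Event 8: LOCAL 3: VV[3][3]++ -> VV[3]=[1, 2, 0, 5]
Event 5 stamp: [1, 4, 0, 2]
Event 7 stamp: [1, 2, 2, 4]
[1, 4, 0, 2] <= [1, 2, 2, 4]? False. Equal? False. Happens-before: False

Answer: no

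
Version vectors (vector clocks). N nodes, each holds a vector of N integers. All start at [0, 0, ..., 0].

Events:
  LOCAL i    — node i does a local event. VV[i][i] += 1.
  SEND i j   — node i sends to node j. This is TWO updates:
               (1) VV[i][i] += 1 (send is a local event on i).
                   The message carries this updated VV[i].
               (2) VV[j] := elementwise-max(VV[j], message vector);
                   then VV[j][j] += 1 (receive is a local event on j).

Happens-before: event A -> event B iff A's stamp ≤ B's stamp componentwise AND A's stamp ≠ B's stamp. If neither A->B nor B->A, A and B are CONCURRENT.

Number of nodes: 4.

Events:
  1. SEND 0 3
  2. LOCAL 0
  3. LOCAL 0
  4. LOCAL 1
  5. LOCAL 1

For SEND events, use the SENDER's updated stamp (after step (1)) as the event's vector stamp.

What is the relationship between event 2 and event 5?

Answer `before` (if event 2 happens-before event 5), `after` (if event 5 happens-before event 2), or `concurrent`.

Answer: concurrent

Derivation:
Initial: VV[0]=[0, 0, 0, 0]
Initial: VV[1]=[0, 0, 0, 0]
Initial: VV[2]=[0, 0, 0, 0]
Initial: VV[3]=[0, 0, 0, 0]
Event 1: SEND 0->3: VV[0][0]++ -> VV[0]=[1, 0, 0, 0], msg_vec=[1, 0, 0, 0]; VV[3]=max(VV[3],msg_vec) then VV[3][3]++ -> VV[3]=[1, 0, 0, 1]
Event 2: LOCAL 0: VV[0][0]++ -> VV[0]=[2, 0, 0, 0]
Event 3: LOCAL 0: VV[0][0]++ -> VV[0]=[3, 0, 0, 0]
Event 4: LOCAL 1: VV[1][1]++ -> VV[1]=[0, 1, 0, 0]
Event 5: LOCAL 1: VV[1][1]++ -> VV[1]=[0, 2, 0, 0]
Event 2 stamp: [2, 0, 0, 0]
Event 5 stamp: [0, 2, 0, 0]
[2, 0, 0, 0] <= [0, 2, 0, 0]? False
[0, 2, 0, 0] <= [2, 0, 0, 0]? False
Relation: concurrent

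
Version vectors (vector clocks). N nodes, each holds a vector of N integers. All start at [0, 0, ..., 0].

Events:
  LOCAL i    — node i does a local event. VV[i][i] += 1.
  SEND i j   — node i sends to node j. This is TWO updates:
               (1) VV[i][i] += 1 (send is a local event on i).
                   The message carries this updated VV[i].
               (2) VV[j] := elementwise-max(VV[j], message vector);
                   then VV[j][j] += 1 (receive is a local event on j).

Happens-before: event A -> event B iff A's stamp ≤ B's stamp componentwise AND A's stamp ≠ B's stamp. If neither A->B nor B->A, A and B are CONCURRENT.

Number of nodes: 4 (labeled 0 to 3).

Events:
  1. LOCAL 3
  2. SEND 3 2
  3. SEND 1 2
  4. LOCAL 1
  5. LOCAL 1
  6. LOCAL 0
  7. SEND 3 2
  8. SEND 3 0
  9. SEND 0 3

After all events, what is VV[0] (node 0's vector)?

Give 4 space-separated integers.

Answer: 3 0 0 4

Derivation:
Initial: VV[0]=[0, 0, 0, 0]
Initial: VV[1]=[0, 0, 0, 0]
Initial: VV[2]=[0, 0, 0, 0]
Initial: VV[3]=[0, 0, 0, 0]
Event 1: LOCAL 3: VV[3][3]++ -> VV[3]=[0, 0, 0, 1]
Event 2: SEND 3->2: VV[3][3]++ -> VV[3]=[0, 0, 0, 2], msg_vec=[0, 0, 0, 2]; VV[2]=max(VV[2],msg_vec) then VV[2][2]++ -> VV[2]=[0, 0, 1, 2]
Event 3: SEND 1->2: VV[1][1]++ -> VV[1]=[0, 1, 0, 0], msg_vec=[0, 1, 0, 0]; VV[2]=max(VV[2],msg_vec) then VV[2][2]++ -> VV[2]=[0, 1, 2, 2]
Event 4: LOCAL 1: VV[1][1]++ -> VV[1]=[0, 2, 0, 0]
Event 5: LOCAL 1: VV[1][1]++ -> VV[1]=[0, 3, 0, 0]
Event 6: LOCAL 0: VV[0][0]++ -> VV[0]=[1, 0, 0, 0]
Event 7: SEND 3->2: VV[3][3]++ -> VV[3]=[0, 0, 0, 3], msg_vec=[0, 0, 0, 3]; VV[2]=max(VV[2],msg_vec) then VV[2][2]++ -> VV[2]=[0, 1, 3, 3]
Event 8: SEND 3->0: VV[3][3]++ -> VV[3]=[0, 0, 0, 4], msg_vec=[0, 0, 0, 4]; VV[0]=max(VV[0],msg_vec) then VV[0][0]++ -> VV[0]=[2, 0, 0, 4]
Event 9: SEND 0->3: VV[0][0]++ -> VV[0]=[3, 0, 0, 4], msg_vec=[3, 0, 0, 4]; VV[3]=max(VV[3],msg_vec) then VV[3][3]++ -> VV[3]=[3, 0, 0, 5]
Final vectors: VV[0]=[3, 0, 0, 4]; VV[1]=[0, 3, 0, 0]; VV[2]=[0, 1, 3, 3]; VV[3]=[3, 0, 0, 5]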